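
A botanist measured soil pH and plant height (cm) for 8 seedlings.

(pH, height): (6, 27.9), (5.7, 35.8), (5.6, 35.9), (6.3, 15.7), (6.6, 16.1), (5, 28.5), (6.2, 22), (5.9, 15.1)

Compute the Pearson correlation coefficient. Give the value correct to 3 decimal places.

n = 8, Σx = 47.3, Σy = 197, Σx² = 281.35, Σy² = 5378.82, Σxy = 1145.66
nΣxy − ΣxΣy = 9165.28 − 9318.1 = -152.82
nΣx² − (Σx)² = 2250.8 − 2237.29 = 13.51; nΣy² − (Σy)² = 43030.56 − 38809 = 4221.56
r = -152.82 / √(13.51 × 4221.56) = -152.82 / 238.8164 ≈ -0.640

-0.640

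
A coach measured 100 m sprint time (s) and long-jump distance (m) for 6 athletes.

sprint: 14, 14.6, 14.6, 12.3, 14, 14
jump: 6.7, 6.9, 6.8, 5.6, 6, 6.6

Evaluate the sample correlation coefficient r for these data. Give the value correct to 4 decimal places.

0.8787

n = 6, Σx = 83.5, Σy = 38.6, Σx² = 1165.61, Σy² = 249.66, Σxy = 539.1
nΣxy − ΣxΣy = 3234.6 − 3223.1 = 11.5
nΣx² − (Σx)² = 6993.66 − 6972.25 = 21.41; nΣy² − (Σy)² = 1497.96 − 1489.96 = 8
r = 11.5 / √(21.41 × 8) = 11.5 / 13.0874 ≈ 0.8787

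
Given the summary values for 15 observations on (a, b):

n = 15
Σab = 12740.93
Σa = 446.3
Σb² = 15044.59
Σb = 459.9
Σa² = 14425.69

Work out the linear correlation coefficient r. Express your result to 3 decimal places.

r = (nΣab − ΣaΣb) / √[(nΣa² − (Σa)²)(nΣb² − (Σb)²)]
Numerator: 15×12740.93 − 446.3×459.9 = -14139.42
Denominator: √[(216385.35 − 199183.69)(225668.85 − 211508.01)] = √[17201.66 × 14160.84] = 15607.3686
r = -14139.42 / 15607.3686 ≈ -0.906

-0.906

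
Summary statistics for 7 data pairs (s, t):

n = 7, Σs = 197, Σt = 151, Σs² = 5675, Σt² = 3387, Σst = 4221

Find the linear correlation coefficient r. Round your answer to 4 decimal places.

r = (nΣst − ΣsΣt) / √[(nΣs² − (Σs)²)(nΣt² − (Σt)²)]
Numerator: 7×4221 − 197×151 = -200
Denominator: √[(39725 − 38809)(23709 − 22801)] = √[916 × 908] = 911.9912
r = -200 / 911.9912 ≈ -0.2193

-0.2193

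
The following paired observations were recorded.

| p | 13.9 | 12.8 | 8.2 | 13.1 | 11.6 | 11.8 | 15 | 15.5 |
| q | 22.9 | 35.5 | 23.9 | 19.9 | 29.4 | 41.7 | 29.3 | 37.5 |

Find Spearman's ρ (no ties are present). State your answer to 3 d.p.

Rank p: 6, 4, 1, 5, 2, 3, 7, 8
Rank q: 2, 6, 3, 1, 5, 8, 4, 7
d = rank(p) − rank(q): 4, -2, -2, 4, -3, -5, 3, 1; Σd² = 84
ρ = 1 − 6Σd² / [n(n²−1)] = 1 − 6×84 / (8×63) = 1 − 504/504 ≈ 0.000

0.000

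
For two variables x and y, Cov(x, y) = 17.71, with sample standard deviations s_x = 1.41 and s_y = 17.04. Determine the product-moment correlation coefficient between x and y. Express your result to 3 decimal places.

0.737

r = Cov(x,y) / (s_x · s_y) = 17.71 / (1.41 × 17.04)
  = 17.71 / 24.0264 ≈ 0.737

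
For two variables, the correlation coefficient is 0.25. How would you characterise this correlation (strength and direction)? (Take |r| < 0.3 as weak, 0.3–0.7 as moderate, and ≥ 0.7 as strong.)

r = 0.25 > 0 so the relationship is positive.
|r| = 0.25, which falls in the weak range.

weak positive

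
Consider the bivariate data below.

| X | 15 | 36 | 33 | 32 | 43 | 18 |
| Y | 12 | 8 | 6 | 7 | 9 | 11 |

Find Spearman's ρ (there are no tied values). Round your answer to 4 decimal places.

-0.4857

Rank X: 1, 5, 4, 3, 6, 2
Rank Y: 6, 3, 1, 2, 4, 5
d = rank(X) − rank(Y): -5, 2, 3, 1, 2, -3; Σd² = 52
ρ = 1 − 6Σd² / [n(n²−1)] = 1 − 6×52 / (6×35) = 1 − 312/210 ≈ -0.4857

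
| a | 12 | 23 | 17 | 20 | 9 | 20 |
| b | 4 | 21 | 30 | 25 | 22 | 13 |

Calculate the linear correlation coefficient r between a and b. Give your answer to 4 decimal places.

n = 6, Σa = 101, Σb = 115, Σa² = 1843, Σb² = 2635, Σab = 1999
nΣab − ΣaΣb = 11994 − 11615 = 379
nΣa² − (Σa)² = 11058 − 10201 = 857; nΣb² − (Σb)² = 15810 − 13225 = 2585
r = 379 / √(857 × 2585) = 379 / 1488.4035 ≈ 0.2546

0.2546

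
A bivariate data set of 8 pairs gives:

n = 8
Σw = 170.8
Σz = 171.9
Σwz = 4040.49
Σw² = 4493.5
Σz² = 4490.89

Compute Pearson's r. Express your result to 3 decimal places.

r = (nΣwz − ΣwΣz) / √[(nΣw² − (Σw)²)(nΣz² − (Σz)²)]
Numerator: 8×4040.49 − 170.8×171.9 = 2963.4
Denominator: √[(35948 − 29172.64)(35927.12 − 29549.61)] = √[6775.36 × 6377.51] = 6573.4258
r = 2963.4 / 6573.4258 ≈ 0.451

0.451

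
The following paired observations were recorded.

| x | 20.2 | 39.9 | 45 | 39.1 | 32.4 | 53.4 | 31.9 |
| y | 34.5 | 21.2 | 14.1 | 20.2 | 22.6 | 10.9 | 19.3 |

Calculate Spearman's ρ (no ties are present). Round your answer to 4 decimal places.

Rank x: 1, 5, 6, 4, 3, 7, 2
Rank y: 7, 5, 2, 4, 6, 1, 3
d = rank(x) − rank(y): -6, 0, 4, 0, -3, 6, -1; Σd² = 98
ρ = 1 − 6Σd² / [n(n²−1)] = 1 − 6×98 / (7×48) = 1 − 588/336 ≈ -0.7500

-0.7500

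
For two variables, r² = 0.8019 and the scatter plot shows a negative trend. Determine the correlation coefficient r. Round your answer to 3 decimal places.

|r| = √0.8019 = 0.895
The association is negative, so r = −0.895.

-0.895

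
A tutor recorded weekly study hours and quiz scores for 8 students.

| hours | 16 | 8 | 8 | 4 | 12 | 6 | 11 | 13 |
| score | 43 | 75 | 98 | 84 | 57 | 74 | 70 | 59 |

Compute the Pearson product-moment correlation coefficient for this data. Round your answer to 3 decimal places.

-0.819

n = 8, Σx = 78, Σy = 560, Σx² = 870, Σy² = 41240, Σxy = 5073
nΣxy − ΣxΣy = 40584 − 43680 = -3096
nΣx² − (Σx)² = 6960 − 6084 = 876; nΣy² − (Σy)² = 329920 − 313600 = 16320
r = -3096 / √(876 × 16320) = -3096 / 3781.0475 ≈ -0.819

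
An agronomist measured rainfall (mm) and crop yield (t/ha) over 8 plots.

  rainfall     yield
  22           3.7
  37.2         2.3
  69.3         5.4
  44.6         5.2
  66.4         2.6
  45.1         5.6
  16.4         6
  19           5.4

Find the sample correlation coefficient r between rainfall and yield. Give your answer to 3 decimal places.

-0.235

n = 8, Σx = 320, Σy = 36.2, Σx² = 15732.42, Σy² = 178.46, Σxy = 1399.3
nΣxy − ΣxΣy = 11194.4 − 11584 = -389.6
nΣx² − (Σx)² = 125859.36 − 102400 = 23459.36; nΣy² − (Σy)² = 1427.68 − 1310.44 = 117.24
r = -389.6 / √(23459.36 × 117.24) = -389.6 / 1658.4256 ≈ -0.235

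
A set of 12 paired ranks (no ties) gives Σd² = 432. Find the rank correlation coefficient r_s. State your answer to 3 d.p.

-0.510

ρ = 1 − 6Σd² / [n(n²−1)] = 1 − 6×432 / (12×143)
  = 1 − 2592/1716 = 1 − 1.5105 ≈ -0.510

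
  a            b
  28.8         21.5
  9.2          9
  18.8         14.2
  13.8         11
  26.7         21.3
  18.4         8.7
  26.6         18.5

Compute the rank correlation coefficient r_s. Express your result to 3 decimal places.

0.893

Rank a: 7, 1, 4, 2, 6, 3, 5
Rank b: 7, 2, 4, 3, 6, 1, 5
d = rank(a) − rank(b): 0, -1, 0, -1, 0, 2, 0; Σd² = 6
ρ = 1 − 6Σd² / [n(n²−1)] = 1 − 6×6 / (7×48) = 1 − 36/336 ≈ 0.893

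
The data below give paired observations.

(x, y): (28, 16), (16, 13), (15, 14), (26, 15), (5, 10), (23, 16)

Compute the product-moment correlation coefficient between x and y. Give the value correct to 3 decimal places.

n = 6, Σx = 113, Σy = 84, Σx² = 2495, Σy² = 1202, Σxy = 1674
nΣxy − ΣxΣy = 10044 − 9492 = 552
nΣx² − (Σx)² = 14970 − 12769 = 2201; nΣy² − (Σy)² = 7212 − 7056 = 156
r = 552 / √(2201 × 156) = 552 / 585.9659 ≈ 0.942

0.942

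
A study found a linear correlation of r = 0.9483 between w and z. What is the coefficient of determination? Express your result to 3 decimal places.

r² = (0.9483)² = 0.899

0.899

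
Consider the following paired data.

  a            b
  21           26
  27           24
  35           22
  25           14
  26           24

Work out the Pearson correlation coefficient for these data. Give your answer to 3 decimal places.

-0.104

n = 5, Σa = 134, Σb = 110, Σa² = 3696, Σb² = 2508, Σab = 2938
nΣab − ΣaΣb = 14690 − 14740 = -50
nΣa² − (Σa)² = 18480 − 17956 = 524; nΣb² − (Σb)² = 12540 − 12100 = 440
r = -50 / √(524 × 440) = -50 / 480.1666 ≈ -0.104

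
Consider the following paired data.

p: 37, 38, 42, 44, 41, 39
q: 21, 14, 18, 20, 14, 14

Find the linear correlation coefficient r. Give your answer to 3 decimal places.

n = 6, Σp = 241, Σq = 101, Σp² = 9715, Σq² = 1753, Σpq = 4065
nΣpq − ΣpΣq = 24390 − 24341 = 49
nΣp² − (Σp)² = 58290 − 58081 = 209; nΣq² − (Σq)² = 10518 − 10201 = 317
r = 49 / √(209 × 317) = 49 / 257.3966 ≈ 0.190

0.190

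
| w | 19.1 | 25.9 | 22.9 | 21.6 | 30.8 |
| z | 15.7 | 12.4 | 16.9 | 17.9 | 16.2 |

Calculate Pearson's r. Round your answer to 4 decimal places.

n = 5, Σw = 120.3, Σz = 79.1, Σw² = 2975.23, Σz² = 1268.71, Σwz = 1893.64
nΣwz − ΣwΣz = 9468.2 − 9515.73 = -47.53
nΣw² − (Σw)² = 14876.15 − 14472.09 = 404.06; nΣz² − (Σz)² = 6343.55 − 6256.81 = 86.74
r = -47.53 / √(404.06 × 86.74) = -47.53 / 187.2115 ≈ -0.2539

-0.2539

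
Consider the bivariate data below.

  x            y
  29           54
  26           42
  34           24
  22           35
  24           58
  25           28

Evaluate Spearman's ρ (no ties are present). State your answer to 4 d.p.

-0.3143

Rank x: 5, 4, 6, 1, 2, 3
Rank y: 5, 4, 1, 3, 6, 2
d = rank(x) − rank(y): 0, 0, 5, -2, -4, 1; Σd² = 46
ρ = 1 − 6Σd² / [n(n²−1)] = 1 − 6×46 / (6×35) = 1 − 276/210 ≈ -0.3143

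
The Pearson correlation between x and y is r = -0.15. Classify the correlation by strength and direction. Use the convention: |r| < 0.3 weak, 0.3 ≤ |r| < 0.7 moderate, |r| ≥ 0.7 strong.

weak negative

r = -0.15 < 0 so the relationship is negative.
|r| = 0.15, which falls in the weak range.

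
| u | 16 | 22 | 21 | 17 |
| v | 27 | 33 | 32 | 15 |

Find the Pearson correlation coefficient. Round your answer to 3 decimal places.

0.713

n = 4, Σu = 76, Σv = 107, Σu² = 1470, Σv² = 3067, Σuv = 2085
nΣuv − ΣuΣv = 8340 − 8132 = 208
nΣu² − (Σu)² = 5880 − 5776 = 104; nΣv² − (Σv)² = 12268 − 11449 = 819
r = 208 / √(104 × 819) = 208 / 291.8493 ≈ 0.713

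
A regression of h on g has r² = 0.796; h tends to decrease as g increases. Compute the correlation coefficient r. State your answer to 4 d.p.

-0.8922

|r| = √0.796 = 0.8922
The association is negative, so r = −0.8922.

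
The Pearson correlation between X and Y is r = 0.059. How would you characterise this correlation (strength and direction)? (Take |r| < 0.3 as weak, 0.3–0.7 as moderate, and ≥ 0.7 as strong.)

weak positive

r = 0.059 > 0 so the relationship is positive.
|r| = 0.059, which falls in the weak range.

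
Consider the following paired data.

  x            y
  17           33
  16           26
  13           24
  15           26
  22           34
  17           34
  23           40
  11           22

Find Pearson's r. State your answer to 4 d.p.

0.9145

n = 8, Σx = 134, Σy = 239, Σx² = 2362, Σy² = 7413, Σxy = 4167
nΣxy − ΣxΣy = 33336 − 32026 = 1310
nΣx² − (Σx)² = 18896 − 17956 = 940; nΣy² − (Σy)² = 59304 − 57121 = 2183
r = 1310 / √(940 × 2183) = 1310 / 1432.4873 ≈ 0.9145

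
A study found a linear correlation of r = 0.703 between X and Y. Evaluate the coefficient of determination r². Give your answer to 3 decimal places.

r² = (0.703)² = 0.494

0.494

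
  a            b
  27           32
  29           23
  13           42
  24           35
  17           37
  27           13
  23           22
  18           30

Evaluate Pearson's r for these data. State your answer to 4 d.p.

-0.7050

n = 8, Σa = 178, Σb = 234, Σa² = 4186, Σb² = 7464, Σab = 4943
nΣab − ΣaΣb = 39544 − 41652 = -2108
nΣa² − (Σa)² = 33488 − 31684 = 1804; nΣb² − (Σb)² = 59712 − 54756 = 4956
r = -2108 / √(1804 × 4956) = -2108 / 2990.0876 ≈ -0.7050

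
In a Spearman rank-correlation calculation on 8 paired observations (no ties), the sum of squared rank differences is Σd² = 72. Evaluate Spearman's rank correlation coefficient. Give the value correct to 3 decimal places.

ρ = 1 − 6Σd² / [n(n²−1)] = 1 − 6×72 / (8×63)
  = 1 − 432/504 = 1 − 0.8571 ≈ 0.143

0.143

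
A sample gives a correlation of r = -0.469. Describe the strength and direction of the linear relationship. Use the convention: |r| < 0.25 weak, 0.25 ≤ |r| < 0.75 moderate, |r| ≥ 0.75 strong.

r = -0.469 < 0 so the relationship is negative.
|r| = 0.469, which falls in the moderate range.

moderate negative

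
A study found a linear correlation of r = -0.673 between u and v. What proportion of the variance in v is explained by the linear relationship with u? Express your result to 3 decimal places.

0.453

r² = (-0.673)² = 0.453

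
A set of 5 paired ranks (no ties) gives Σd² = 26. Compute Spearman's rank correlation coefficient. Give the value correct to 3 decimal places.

-0.300

ρ = 1 − 6Σd² / [n(n²−1)] = 1 − 6×26 / (5×24)
  = 1 − 156/120 = 1 − 1.3000 ≈ -0.300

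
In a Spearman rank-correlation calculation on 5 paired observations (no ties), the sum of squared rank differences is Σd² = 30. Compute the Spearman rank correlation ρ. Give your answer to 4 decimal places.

ρ = 1 − 6Σd² / [n(n²−1)] = 1 − 6×30 / (5×24)
  = 1 − 180/120 = 1 − 1.50000 ≈ -0.5000

-0.5000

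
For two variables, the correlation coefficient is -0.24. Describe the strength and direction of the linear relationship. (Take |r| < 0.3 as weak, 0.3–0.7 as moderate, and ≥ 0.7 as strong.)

weak negative

r = -0.24 < 0 so the relationship is negative.
|r| = 0.24, which falls in the weak range.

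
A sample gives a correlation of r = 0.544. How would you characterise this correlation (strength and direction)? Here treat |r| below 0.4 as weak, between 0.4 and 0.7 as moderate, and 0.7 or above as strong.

r = 0.544 > 0 so the relationship is positive.
|r| = 0.544, which falls in the moderate range.

moderate positive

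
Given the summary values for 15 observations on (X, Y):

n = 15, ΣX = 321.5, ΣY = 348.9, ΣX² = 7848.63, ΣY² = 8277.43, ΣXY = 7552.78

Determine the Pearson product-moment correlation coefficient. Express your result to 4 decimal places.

r = (nΣXY − ΣXΣY) / √[(nΣX² − (ΣX)²)(nΣY² − (ΣY)²)]
Numerator: 15×7552.78 − 321.5×348.9 = 1120.35
Denominator: √[(117729.45 − 103362.25)(124161.45 − 121731.21)] = √[14367.2 × 2430.24] = 5908.9546
r = 1120.35 / 5908.9546 ≈ 0.1896

0.1896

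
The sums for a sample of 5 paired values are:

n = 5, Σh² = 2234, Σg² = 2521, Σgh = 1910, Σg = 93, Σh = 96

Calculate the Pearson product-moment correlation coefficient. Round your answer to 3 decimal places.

r = (nΣgh − ΣgΣh) / √[(nΣg² − (Σg)²)(nΣh² − (Σh)²)]
Numerator: 5×1910 − 93×96 = 622
Denominator: √[(12605 − 8649)(11170 − 9216)] = √[3956 × 1954] = 2780.2921
r = 622 / 2780.2921 ≈ 0.224

0.224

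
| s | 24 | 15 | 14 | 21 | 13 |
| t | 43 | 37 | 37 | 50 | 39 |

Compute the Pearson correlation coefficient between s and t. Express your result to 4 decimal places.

n = 5, Σs = 87, Σt = 206, Σs² = 1607, Σt² = 8608, Σst = 3662
nΣst − ΣsΣt = 18310 − 17922 = 388
nΣs² − (Σs)² = 8035 − 7569 = 466; nΣt² − (Σt)² = 43040 − 42436 = 604
r = 388 / √(466 × 604) = 388 / 530.5318 ≈ 0.7313

0.7313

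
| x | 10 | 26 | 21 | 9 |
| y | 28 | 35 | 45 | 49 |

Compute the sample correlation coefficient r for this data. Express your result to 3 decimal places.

n = 4, Σx = 66, Σy = 157, Σx² = 1298, Σy² = 6435, Σxy = 2576
nΣxy − ΣxΣy = 10304 − 10362 = -58
nΣx² − (Σx)² = 5192 − 4356 = 836; nΣy² − (Σy)² = 25740 − 24649 = 1091
r = -58 / √(836 × 1091) = -58 / 955.0267 ≈ -0.061

-0.061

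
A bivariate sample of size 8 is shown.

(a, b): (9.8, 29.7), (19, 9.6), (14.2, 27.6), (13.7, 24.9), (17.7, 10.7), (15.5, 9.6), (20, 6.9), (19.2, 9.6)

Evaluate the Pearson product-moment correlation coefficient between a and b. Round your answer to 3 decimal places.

n = 8, Σa = 129.1, Σb = 128.6, Σa² = 2168.55, Σb² = 2702.44, Σab = 1867.02
nΣab − ΣaΣb = 14936.16 − 16602.26 = -1666.1
nΣa² − (Σa)² = 17348.4 − 16666.81 = 681.59; nΣb² − (Σb)² = 21619.52 − 16537.96 = 5081.56
r = -1666.1 / √(681.59 × 5081.56) = -1666.1 / 1861.0590 ≈ -0.895

-0.895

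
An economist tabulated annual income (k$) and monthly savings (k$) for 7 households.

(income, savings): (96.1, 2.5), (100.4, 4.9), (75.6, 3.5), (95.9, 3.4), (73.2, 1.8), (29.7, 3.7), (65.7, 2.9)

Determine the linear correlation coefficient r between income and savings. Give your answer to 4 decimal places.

n = 7, Σx = 536.6, Σy = 22.7, Σx² = 44784.36, Σy² = 79.41, Σxy = 1755.05
nΣxy − ΣxΣy = 12285.35 − 12180.82 = 104.53
nΣx² − (Σx)² = 313490.52 − 287939.56 = 25550.96; nΣy² − (Σy)² = 555.87 − 515.29 = 40.58
r = 104.53 / √(25550.96 × 40.58) = 104.53 / 1018.2622 ≈ 0.1027

0.1027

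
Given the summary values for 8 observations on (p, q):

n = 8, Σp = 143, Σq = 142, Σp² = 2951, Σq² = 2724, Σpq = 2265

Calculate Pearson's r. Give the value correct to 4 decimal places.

-0.9639

r = (nΣpq − ΣpΣq) / √[(nΣp² − (Σp)²)(nΣq² − (Σq)²)]
Numerator: 8×2265 − 143×142 = -2186
Denominator: √[(23608 − 20449)(21792 − 20164)] = √[3159 × 1628] = 2267.7857
r = -2186 / 2267.7857 ≈ -0.9639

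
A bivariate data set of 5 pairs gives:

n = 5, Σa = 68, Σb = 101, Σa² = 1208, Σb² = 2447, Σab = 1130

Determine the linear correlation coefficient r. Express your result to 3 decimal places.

r = (nΣab − ΣaΣb) / √[(nΣa² − (Σa)²)(nΣb² − (Σb)²)]
Numerator: 5×1130 − 68×101 = -1218
Denominator: √[(6040 − 4624)(12235 − 10201)] = √[1416 × 2034] = 1697.0987
r = -1218 / 1697.0987 ≈ -0.718

-0.718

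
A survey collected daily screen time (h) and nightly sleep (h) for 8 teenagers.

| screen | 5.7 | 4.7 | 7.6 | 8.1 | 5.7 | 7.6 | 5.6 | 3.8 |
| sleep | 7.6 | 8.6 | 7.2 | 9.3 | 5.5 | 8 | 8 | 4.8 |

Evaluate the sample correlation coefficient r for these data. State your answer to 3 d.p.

n = 8, Σx = 48.8, Σy = 59, Σx² = 314, Σy² = 451.34, Σxy = 368.98
nΣxy − ΣxΣy = 2951.84 − 2879.2 = 72.64
nΣx² − (Σx)² = 2512 − 2381.44 = 130.56; nΣy² − (Σy)² = 3610.72 − 3481 = 129.72
r = 72.64 / √(130.56 × 129.72) = 72.64 / 130.1393 ≈ 0.558

0.558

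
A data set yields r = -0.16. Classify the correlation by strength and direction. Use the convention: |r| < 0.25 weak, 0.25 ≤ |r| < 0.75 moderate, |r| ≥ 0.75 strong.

r = -0.16 < 0 so the relationship is negative.
|r| = 0.16, which falls in the weak range.

weak negative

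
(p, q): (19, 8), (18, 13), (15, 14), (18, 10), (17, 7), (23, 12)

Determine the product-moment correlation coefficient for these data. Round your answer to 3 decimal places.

n = 6, Σp = 110, Σq = 64, Σp² = 2052, Σq² = 722, Σpq = 1171
nΣpq − ΣpΣq = 7026 − 7040 = -14
nΣp² − (Σp)² = 12312 − 12100 = 212; nΣq² − (Σq)² = 4332 − 4096 = 236
r = -14 / √(212 × 236) = -14 / 223.6783 ≈ -0.063

-0.063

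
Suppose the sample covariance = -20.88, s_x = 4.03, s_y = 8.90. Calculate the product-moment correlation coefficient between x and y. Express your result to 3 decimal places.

-0.582

r = Cov(x,y) / (s_x · s_y) = -20.88 / (4.03 × 8.90)
  = -20.88 / 35.8670 ≈ -0.582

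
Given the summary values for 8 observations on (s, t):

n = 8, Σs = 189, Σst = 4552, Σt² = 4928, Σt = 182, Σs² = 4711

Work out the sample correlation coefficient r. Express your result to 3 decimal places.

0.573

r = (nΣst − ΣsΣt) / √[(nΣs² − (Σs)²)(nΣt² − (Σt)²)]
Numerator: 8×4552 − 189×182 = 2018
Denominator: √[(37688 − 35721)(39424 − 33124)] = √[1967 × 6300] = 3520.2415
r = 2018 / 3520.2415 ≈ 0.573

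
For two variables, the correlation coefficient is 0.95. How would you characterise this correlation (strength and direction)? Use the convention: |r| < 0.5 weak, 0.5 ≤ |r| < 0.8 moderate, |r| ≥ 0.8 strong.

r = 0.95 > 0 so the relationship is positive.
|r| = 0.95, which falls in the strong range.

strong positive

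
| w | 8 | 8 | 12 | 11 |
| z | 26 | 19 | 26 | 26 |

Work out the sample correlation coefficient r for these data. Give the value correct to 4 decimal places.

0.5659

n = 4, Σw = 39, Σz = 97, Σw² = 393, Σz² = 2389, Σwz = 958
nΣwz − ΣwΣz = 3832 − 3783 = 49
nΣw² − (Σw)² = 1572 − 1521 = 51; nΣz² − (Σz)² = 9556 − 9409 = 147
r = 49 / √(51 × 147) = 49 / 86.5852 ≈ 0.5659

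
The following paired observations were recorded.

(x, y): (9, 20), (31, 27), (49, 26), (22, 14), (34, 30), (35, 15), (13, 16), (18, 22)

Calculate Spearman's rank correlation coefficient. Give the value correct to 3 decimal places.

Rank x: 1, 5, 8, 4, 6, 7, 2, 3
Rank y: 4, 7, 6, 1, 8, 2, 3, 5
d = rank(x) − rank(y): -3, -2, 2, 3, -2, 5, -1, -2; Σd² = 60
ρ = 1 − 6Σd² / [n(n²−1)] = 1 − 6×60 / (8×63) = 1 − 360/504 ≈ 0.286

0.286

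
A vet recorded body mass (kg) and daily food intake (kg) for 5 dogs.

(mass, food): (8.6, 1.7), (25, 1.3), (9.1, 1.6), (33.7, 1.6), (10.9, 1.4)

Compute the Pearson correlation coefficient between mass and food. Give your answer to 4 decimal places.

-0.2469

n = 5, Σx = 87.3, Σy = 7.6, Σx² = 2036.27, Σy² = 11.66, Σxy = 130.86
nΣxy − ΣxΣy = 654.3 − 663.48 = -9.18
nΣx² − (Σx)² = 10181.35 − 7621.29 = 2560.06; nΣy² − (Σy)² = 58.3 − 57.76 = 0.54
r = -9.18 / √(2560.06 × 0.54) = -9.18 / 37.1811 ≈ -0.2469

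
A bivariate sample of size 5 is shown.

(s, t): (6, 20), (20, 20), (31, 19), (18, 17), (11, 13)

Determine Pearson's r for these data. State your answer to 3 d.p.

0.242

n = 5, Σs = 86, Σt = 89, Σs² = 1842, Σt² = 1619, Σst = 1558
nΣst − ΣsΣt = 7790 − 7654 = 136
nΣs² − (Σs)² = 9210 − 7396 = 1814; nΣt² − (Σt)² = 8095 − 7921 = 174
r = 136 / √(1814 × 174) = 136 / 561.8149 ≈ 0.242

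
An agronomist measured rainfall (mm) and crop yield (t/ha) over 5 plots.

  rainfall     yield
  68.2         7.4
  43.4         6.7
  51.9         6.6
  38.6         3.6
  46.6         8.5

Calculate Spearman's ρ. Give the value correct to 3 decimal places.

Rank rainfall: 5, 2, 4, 1, 3
Rank yield: 4, 3, 2, 1, 5
d = rank(rainfall) − rank(yield): 1, -1, 2, 0, -2; Σd² = 10
ρ = 1 − 6Σd² / [n(n²−1)] = 1 − 6×10 / (5×24) = 1 − 60/120 ≈ 0.500

0.500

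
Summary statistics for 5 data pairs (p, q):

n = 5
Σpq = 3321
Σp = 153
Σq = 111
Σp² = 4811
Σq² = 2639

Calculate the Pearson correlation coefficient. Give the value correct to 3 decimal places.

r = (nΣpq − ΣpΣq) / √[(nΣp² − (Σp)²)(nΣq² − (Σq)²)]
Numerator: 5×3321 − 153×111 = -378
Denominator: √[(24055 − 23409)(13195 − 12321)] = √[646 × 874] = 751.4014
r = -378 / 751.4014 ≈ -0.503

-0.503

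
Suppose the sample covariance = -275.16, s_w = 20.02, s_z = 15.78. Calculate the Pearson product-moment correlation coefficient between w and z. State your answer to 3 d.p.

-0.871

r = Cov(w,z) / (s_w · s_z) = -275.16 / (20.02 × 15.78)
  = -275.16 / 315.9156 ≈ -0.871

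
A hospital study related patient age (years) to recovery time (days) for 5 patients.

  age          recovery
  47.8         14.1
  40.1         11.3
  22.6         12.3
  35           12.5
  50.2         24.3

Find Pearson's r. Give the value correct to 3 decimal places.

0.619

n = 5, Σx = 195.7, Σy = 74.5, Σx² = 8148.65, Σy² = 1224.53, Σxy = 3062.45
nΣxy − ΣxΣy = 15312.25 − 14579.65 = 732.6
nΣx² − (Σx)² = 40743.25 − 38298.49 = 2444.76; nΣy² − (Σy)² = 6122.65 − 5550.25 = 572.4
r = 732.6 / √(2444.76 × 572.4) = 732.6 / 1182.9542 ≈ 0.619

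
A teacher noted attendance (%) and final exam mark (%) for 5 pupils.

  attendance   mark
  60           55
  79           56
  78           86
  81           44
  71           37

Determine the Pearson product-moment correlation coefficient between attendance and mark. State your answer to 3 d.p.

0.166

n = 5, Σx = 369, Σy = 278, Σx² = 27527, Σy² = 16862, Σxy = 20623
nΣxy − ΣxΣy = 103115 − 102582 = 533
nΣx² − (Σx)² = 137635 − 136161 = 1474; nΣy² − (Σy)² = 84310 − 77284 = 7026
r = 533 / √(1474 × 7026) = 533 / 3218.1243 ≈ 0.166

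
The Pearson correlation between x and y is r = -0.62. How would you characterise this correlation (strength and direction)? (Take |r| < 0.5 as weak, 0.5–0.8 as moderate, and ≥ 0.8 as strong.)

r = -0.62 < 0 so the relationship is negative.
|r| = 0.62, which falls in the moderate range.

moderate negative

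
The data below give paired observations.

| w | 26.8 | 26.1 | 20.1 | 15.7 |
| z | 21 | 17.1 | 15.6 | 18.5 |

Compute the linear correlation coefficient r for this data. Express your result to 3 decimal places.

n = 4, Σw = 88.7, Σz = 72.2, Σw² = 2049.95, Σz² = 1319.02, Σwz = 1613.12
nΣwz − ΣwΣz = 6452.48 − 6404.14 = 48.34
nΣw² − (Σw)² = 8199.8 − 7867.69 = 332.11; nΣz² − (Σz)² = 5276.08 − 5212.84 = 63.24
r = 48.34 / √(332.11 × 63.24) = 48.34 / 144.9229 ≈ 0.334

0.334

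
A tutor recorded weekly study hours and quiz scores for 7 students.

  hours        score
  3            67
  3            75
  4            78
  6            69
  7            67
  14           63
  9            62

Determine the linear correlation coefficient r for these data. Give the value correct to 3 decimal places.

n = 7, Σx = 46, Σy = 481, Σx² = 396, Σy² = 33261, Σxy = 3061
nΣxy − ΣxΣy = 21427 − 22126 = -699
nΣx² − (Σx)² = 2772 − 2116 = 656; nΣy² − (Σy)² = 232827 − 231361 = 1466
r = -699 / √(656 × 1466) = -699 / 980.6610 ≈ -0.713

-0.713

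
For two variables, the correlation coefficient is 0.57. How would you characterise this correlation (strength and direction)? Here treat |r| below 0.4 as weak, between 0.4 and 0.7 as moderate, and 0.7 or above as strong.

r = 0.57 > 0 so the relationship is positive.
|r| = 0.57, which falls in the moderate range.

moderate positive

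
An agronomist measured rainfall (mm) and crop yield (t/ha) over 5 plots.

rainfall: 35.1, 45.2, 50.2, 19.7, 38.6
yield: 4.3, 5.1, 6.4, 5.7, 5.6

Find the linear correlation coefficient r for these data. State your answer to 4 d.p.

n = 5, Σx = 188.8, Σy = 27.1, Σx² = 7673.14, Σy² = 149.31, Σxy = 1031.18
nΣxy − ΣxΣy = 5155.9 − 5116.48 = 39.42
nΣx² − (Σx)² = 38365.7 − 35645.44 = 2720.26; nΣy² − (Σy)² = 746.55 − 734.41 = 12.14
r = 39.42 / √(2720.26 × 12.14) = 39.42 / 181.7249 ≈ 0.2169

0.2169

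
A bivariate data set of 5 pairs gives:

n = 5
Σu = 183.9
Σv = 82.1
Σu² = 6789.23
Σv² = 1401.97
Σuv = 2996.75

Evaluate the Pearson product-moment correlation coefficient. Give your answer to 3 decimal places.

-0.619

r = (nΣuv − ΣuΣv) / √[(nΣu² − (Σu)²)(nΣv² − (Σv)²)]
Numerator: 5×2996.75 − 183.9×82.1 = -114.44
Denominator: √[(33946.15 − 33819.21)(7009.85 − 6740.41)] = √[126.94 × 269.44] = 184.9398
r = -114.44 / 184.9398 ≈ -0.619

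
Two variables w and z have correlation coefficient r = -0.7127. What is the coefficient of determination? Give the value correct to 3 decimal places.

r² = (-0.7127)² = 0.508

0.508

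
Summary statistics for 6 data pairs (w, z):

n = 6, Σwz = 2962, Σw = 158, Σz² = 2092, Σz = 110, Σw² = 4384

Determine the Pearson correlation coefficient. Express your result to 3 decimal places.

r = (nΣwz − ΣwΣz) / √[(nΣw² − (Σw)²)(nΣz² − (Σz)²)]
Numerator: 6×2962 − 158×110 = 392
Denominator: √[(26304 − 24964)(12552 − 12100)] = √[1340 × 452] = 778.2545
r = 392 / 778.2545 ≈ 0.504

0.504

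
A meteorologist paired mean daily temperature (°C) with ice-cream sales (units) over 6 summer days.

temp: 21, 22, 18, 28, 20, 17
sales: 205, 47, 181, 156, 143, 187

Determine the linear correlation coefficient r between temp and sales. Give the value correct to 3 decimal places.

n = 6, Σx = 126, Σy = 919, Σx² = 2722, Σy² = 156749, Σxy = 19004
nΣxy − ΣxΣy = 114024 − 115794 = -1770
nΣx² − (Σx)² = 16332 − 15876 = 456; nΣy² − (Σy)² = 940494 − 844561 = 95933
r = -1770 / √(456 × 95933) = -1770 / 6614.0342 ≈ -0.268

-0.268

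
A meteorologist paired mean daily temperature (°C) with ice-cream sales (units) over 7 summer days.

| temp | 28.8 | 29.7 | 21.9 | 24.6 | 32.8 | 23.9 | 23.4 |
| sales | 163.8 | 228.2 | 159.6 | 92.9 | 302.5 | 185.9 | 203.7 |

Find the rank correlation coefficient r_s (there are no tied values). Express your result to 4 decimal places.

Rank temp: 5, 6, 1, 4, 7, 3, 2
Rank sales: 3, 6, 2, 1, 7, 4, 5
d = rank(temp) − rank(sales): 2, 0, -1, 3, 0, -1, -3; Σd² = 24
ρ = 1 − 6Σd² / [n(n²−1)] = 1 − 6×24 / (7×48) = 1 − 144/336 ≈ 0.5714

0.5714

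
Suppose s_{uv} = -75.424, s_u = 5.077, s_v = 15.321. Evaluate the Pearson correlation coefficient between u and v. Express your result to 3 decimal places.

-0.970

r = Cov(u,v) / (s_u · s_v) = -75.424 / (5.077 × 15.321)
  = -75.424 / 77.7847 ≈ -0.970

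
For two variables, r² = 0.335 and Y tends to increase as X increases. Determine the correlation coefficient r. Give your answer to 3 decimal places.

|r| = √0.335 = 0.579
The association is positive, so r = 0.579.

0.579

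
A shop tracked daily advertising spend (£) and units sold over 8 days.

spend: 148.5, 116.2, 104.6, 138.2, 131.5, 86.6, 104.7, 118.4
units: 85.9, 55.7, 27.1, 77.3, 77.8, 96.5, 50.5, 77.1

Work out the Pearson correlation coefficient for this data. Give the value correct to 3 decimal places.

0.244

n = 8, Σx = 948.7, Σy = 547.9, Σx² = 115367.55, Σy² = 41050.75, Σxy = 65749.6
nΣxy − ΣxΣy = 525996.8 − 519792.73 = 6204.07
nΣx² − (Σx)² = 922940.4 − 900031.69 = 22908.71; nΣy² − (Σy)² = 328406 − 300194.41 = 28211.59
r = 6204.07 / √(22908.71 × 28211.59) = 6204.07 / 25422.2567 ≈ 0.244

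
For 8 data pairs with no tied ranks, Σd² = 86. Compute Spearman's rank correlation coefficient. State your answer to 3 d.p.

ρ = 1 − 6Σd² / [n(n²−1)] = 1 − 6×86 / (8×63)
  = 1 − 516/504 = 1 − 1.0238 ≈ -0.024

-0.024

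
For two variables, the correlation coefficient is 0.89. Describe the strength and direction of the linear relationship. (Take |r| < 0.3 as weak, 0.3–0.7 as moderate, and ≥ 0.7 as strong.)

strong positive

r = 0.89 > 0 so the relationship is positive.
|r| = 0.89, which falls in the strong range.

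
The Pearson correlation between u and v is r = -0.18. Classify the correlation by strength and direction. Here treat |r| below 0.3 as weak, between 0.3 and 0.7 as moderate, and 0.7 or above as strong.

weak negative

r = -0.18 < 0 so the relationship is negative.
|r| = 0.18, which falls in the weak range.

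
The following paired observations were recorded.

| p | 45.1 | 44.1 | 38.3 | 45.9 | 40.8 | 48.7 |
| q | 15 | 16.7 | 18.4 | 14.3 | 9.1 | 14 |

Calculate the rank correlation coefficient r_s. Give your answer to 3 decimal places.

-0.429

Rank p: 4, 3, 1, 5, 2, 6
Rank q: 4, 5, 6, 3, 1, 2
d = rank(p) − rank(q): 0, -2, -5, 2, 1, 4; Σd² = 50
ρ = 1 − 6Σd² / [n(n²−1)] = 1 − 6×50 / (6×35) = 1 − 300/210 ≈ -0.429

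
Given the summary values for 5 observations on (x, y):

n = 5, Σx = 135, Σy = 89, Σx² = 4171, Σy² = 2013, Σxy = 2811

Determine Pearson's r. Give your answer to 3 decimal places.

0.859

r = (nΣxy − ΣxΣy) / √[(nΣx² − (Σx)²)(nΣy² − (Σy)²)]
Numerator: 5×2811 − 135×89 = 2040
Denominator: √[(20855 − 18225)(10065 − 7921)] = √[2630 × 2144] = 2374.5989
r = 2040 / 2374.5989 ≈ 0.859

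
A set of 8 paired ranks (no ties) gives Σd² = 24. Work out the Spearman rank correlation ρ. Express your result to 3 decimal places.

ρ = 1 − 6Σd² / [n(n²−1)] = 1 − 6×24 / (8×63)
  = 1 − 144/504 = 1 − 0.2857 ≈ 0.714

0.714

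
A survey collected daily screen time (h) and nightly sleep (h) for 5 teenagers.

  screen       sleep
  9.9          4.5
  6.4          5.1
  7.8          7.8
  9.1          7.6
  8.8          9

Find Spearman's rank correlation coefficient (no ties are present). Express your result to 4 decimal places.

Rank screen: 5, 1, 2, 4, 3
Rank sleep: 1, 2, 4, 3, 5
d = rank(screen) − rank(sleep): 4, -1, -2, 1, -2; Σd² = 26
ρ = 1 − 6Σd² / [n(n²−1)] = 1 − 6×26 / (5×24) = 1 − 156/120 ≈ -0.3000

-0.3000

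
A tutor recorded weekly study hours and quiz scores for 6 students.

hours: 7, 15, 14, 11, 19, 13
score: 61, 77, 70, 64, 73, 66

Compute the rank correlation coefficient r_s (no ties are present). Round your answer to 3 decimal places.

Rank hours: 1, 5, 4, 2, 6, 3
Rank score: 1, 6, 4, 2, 5, 3
d = rank(hours) − rank(score): 0, -1, 0, 0, 1, 0; Σd² = 2
ρ = 1 − 6Σd² / [n(n²−1)] = 1 − 6×2 / (6×35) = 1 − 12/210 ≈ 0.943

0.943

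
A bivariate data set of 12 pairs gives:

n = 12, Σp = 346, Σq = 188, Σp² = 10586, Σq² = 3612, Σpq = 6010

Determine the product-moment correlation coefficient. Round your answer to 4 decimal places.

0.9244

r = (nΣpq − ΣpΣq) / √[(nΣp² − (Σp)²)(nΣq² − (Σq)²)]
Numerator: 12×6010 − 346×188 = 7072
Denominator: √[(127032 − 119716)(43344 − 35344)] = √[7316 × 8000] = 7650.3595
r = 7072 / 7650.3595 ≈ 0.9244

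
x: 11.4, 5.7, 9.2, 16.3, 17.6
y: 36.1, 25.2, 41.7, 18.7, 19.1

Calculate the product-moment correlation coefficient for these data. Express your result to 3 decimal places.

n = 5, Σx = 60.2, Σy = 140.8, Σx² = 822.54, Σy² = 4391.64, Σxy = 1579.79
nΣxy − ΣxΣy = 7898.95 − 8476.16 = -577.21
nΣx² − (Σx)² = 4112.7 − 3624.04 = 488.66; nΣy² − (Σy)² = 21958.2 − 19824.64 = 2133.56
r = -577.21 / √(488.66 × 2133.56) = -577.21 / 1021.0707 ≈ -0.565

-0.565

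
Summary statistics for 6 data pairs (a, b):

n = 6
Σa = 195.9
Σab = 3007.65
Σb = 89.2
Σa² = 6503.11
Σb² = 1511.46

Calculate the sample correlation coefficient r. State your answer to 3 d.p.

0.677

r = (nΣab − ΣaΣb) / √[(nΣa² − (Σa)²)(nΣb² − (Σb)²)]
Numerator: 6×3007.65 − 195.9×89.2 = 571.62
Denominator: √[(39018.66 − 38376.81)(9068.76 − 7956.64)] = √[641.85 × 1112.12] = 844.8753
r = 571.62 / 844.8753 ≈ 0.677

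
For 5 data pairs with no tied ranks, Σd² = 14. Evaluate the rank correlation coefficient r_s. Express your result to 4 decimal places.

ρ = 1 − 6Σd² / [n(n²−1)] = 1 − 6×14 / (5×24)
  = 1 − 84/120 = 1 − 0.70000 ≈ 0.3000

0.3000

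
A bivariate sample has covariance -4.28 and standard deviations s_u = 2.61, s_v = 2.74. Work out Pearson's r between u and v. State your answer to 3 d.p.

r = Cov(u,v) / (s_u · s_v) = -4.28 / (2.61 × 2.74)
  = -4.28 / 7.1514 ≈ -0.598

-0.598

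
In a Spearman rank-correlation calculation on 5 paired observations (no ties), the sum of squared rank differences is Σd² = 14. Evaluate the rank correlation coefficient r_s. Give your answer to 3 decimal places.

0.300

ρ = 1 − 6Σd² / [n(n²−1)] = 1 − 6×14 / (5×24)
  = 1 − 84/120 = 1 − 0.7000 ≈ 0.300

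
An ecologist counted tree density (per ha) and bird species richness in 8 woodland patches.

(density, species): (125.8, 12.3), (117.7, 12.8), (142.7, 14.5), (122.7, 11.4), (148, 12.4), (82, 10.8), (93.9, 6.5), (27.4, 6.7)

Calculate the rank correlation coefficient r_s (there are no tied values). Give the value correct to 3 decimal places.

Rank density: 6, 4, 7, 5, 8, 2, 3, 1
Rank species: 5, 7, 8, 4, 6, 3, 1, 2
d = rank(density) − rank(species): 1, -3, -1, 1, 2, -1, 2, -1; Σd² = 22
ρ = 1 − 6Σd² / [n(n²−1)] = 1 − 6×22 / (8×63) = 1 − 132/504 ≈ 0.738

0.738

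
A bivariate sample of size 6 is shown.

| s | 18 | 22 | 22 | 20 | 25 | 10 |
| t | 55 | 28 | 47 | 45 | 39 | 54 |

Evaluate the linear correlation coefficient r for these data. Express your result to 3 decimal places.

n = 6, Σs = 117, Σt = 268, Σs² = 2417, Σt² = 12480, Σst = 5055
nΣst − ΣsΣt = 30330 − 31356 = -1026
nΣs² − (Σs)² = 14502 − 13689 = 813; nΣt² − (Σt)² = 74880 − 71824 = 3056
r = -1026 / √(813 × 3056) = -1026 / 1576.2386 ≈ -0.651

-0.651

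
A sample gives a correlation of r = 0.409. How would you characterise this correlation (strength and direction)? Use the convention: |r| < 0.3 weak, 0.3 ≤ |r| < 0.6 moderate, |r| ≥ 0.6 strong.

moderate positive

r = 0.409 > 0 so the relationship is positive.
|r| = 0.409, which falls in the moderate range.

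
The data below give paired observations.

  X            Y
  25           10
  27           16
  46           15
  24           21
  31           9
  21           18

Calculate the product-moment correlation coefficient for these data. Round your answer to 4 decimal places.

n = 6, ΣX = 174, ΣY = 89, ΣX² = 5448, ΣY² = 1427, ΣXY = 2533
nΣXY − ΣXΣY = 15198 − 15486 = -288
nΣX² − (ΣX)² = 32688 − 30276 = 2412; nΣY² − (ΣY)² = 8562 − 7921 = 641
r = -288 / √(2412 × 641) = -288 / 1243.4195 ≈ -0.2316

-0.2316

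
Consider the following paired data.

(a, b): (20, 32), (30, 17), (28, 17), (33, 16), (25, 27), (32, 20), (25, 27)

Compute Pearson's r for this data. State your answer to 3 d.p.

n = 7, Σa = 193, Σb = 156, Σa² = 5447, Σb² = 3716, Σab = 4144
nΣab − ΣaΣb = 29008 − 30108 = -1100
nΣa² − (Σa)² = 38129 − 37249 = 880; nΣb² − (Σb)² = 26012 − 24336 = 1676
r = -1100 / √(880 × 1676) = -1100 / 1214.4464 ≈ -0.906

-0.906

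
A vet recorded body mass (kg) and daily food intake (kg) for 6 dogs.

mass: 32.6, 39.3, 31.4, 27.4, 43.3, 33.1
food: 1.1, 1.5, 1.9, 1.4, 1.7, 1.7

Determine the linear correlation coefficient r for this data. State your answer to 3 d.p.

n = 6, Σx = 207.1, Σy = 9.3, Σx² = 7314.47, Σy² = 14.81, Σxy = 322.71
nΣxy − ΣxΣy = 1936.26 − 1926.03 = 10.23
nΣx² − (Σx)² = 43886.82 − 42890.41 = 996.41; nΣy² − (Σy)² = 88.86 − 86.49 = 2.37
r = 10.23 / √(996.41 × 2.37) = 10.23 / 48.5952 ≈ 0.211

0.211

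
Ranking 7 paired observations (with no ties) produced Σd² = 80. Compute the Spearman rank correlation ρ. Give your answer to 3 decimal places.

ρ = 1 − 6Σd² / [n(n²−1)] = 1 − 6×80 / (7×48)
  = 1 − 480/336 = 1 − 1.4286 ≈ -0.429

-0.429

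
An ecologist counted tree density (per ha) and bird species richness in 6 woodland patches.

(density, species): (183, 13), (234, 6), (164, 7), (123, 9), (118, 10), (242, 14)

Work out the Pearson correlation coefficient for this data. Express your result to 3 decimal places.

n = 6, Σx = 1064, Σy = 59, Σx² = 202758, Σy² = 631, Σxy = 10606
nΣxy − ΣxΣy = 63636 − 62776 = 860
nΣx² − (Σx)² = 1216548 − 1132096 = 84452; nΣy² − (Σy)² = 3786 − 3481 = 305
r = 860 / √(84452 × 305) = 860 / 5075.2202 ≈ 0.169

0.169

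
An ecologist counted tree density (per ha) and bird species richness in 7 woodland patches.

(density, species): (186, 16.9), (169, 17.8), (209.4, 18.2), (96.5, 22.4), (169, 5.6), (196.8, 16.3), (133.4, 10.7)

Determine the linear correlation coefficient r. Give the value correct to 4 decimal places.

n = 7, Σx = 1160.1, Σy = 107.9, Σx² = 201404.41, Σy² = 1846.99, Σxy = 17705.9
nΣxy − ΣxΣy = 123941.3 − 125174.79 = -1233.49
nΣx² − (Σx)² = 1409830.87 − 1345832.01 = 63998.86; nΣy² − (Σy)² = 12928.93 − 11642.41 = 1286.52
r = -1233.49 / √(63998.86 × 1286.52) = -1233.49 / 9073.9084 ≈ -0.1359

-0.1359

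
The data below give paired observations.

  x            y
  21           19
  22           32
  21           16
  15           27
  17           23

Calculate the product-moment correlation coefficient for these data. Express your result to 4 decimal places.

n = 5, Σx = 96, Σy = 117, Σx² = 1880, Σy² = 2899, Σxy = 2235
nΣxy − ΣxΣy = 11175 − 11232 = -57
nΣx² − (Σx)² = 9400 − 9216 = 184; nΣy² − (Σy)² = 14495 − 13689 = 806
r = -57 / √(184 × 806) = -57 / 385.1026 ≈ -0.1480

-0.1480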